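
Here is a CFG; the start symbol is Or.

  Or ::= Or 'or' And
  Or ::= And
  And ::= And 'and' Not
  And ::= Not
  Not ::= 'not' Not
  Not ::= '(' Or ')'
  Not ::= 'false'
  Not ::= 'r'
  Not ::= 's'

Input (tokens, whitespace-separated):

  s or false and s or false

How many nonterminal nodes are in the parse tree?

11

[Or [Or [Or [And [Not s]]] or [And [And [Not false]] and [Not s]]] or [And [Not false]]]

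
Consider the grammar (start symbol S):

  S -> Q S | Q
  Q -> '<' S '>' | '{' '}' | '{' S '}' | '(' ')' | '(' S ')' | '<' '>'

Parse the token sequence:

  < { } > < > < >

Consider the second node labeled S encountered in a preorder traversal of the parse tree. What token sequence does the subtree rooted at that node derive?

[S [Q < [S [Q { }]] >] [S [Q < >] [S [Q < >]]]]

{ }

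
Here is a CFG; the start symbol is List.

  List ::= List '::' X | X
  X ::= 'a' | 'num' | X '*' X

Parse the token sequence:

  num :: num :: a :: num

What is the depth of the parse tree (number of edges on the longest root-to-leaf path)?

5

[List [List [List [List [X num]] :: [X num]] :: [X a]] :: [X num]]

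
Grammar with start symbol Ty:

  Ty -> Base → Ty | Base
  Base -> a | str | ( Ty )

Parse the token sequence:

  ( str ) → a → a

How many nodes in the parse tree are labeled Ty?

4

[Ty [Base ( [Ty [Base str]] )] → [Ty [Base a] → [Ty [Base a]]]]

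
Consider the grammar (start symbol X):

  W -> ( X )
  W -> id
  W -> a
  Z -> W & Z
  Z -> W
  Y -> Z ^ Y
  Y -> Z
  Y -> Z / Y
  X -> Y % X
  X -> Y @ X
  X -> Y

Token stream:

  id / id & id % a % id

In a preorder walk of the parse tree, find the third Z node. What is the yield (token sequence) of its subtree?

[X [Y [Z [W id]] / [Y [Z [W id] & [Z [W id]]]]] % [X [Y [Z [W a]]] % [X [Y [Z [W id]]]]]]

id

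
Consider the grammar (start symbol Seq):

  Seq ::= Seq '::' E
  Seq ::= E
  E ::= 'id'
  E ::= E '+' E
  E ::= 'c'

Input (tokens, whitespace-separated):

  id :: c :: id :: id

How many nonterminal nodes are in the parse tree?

[Seq [Seq [Seq [Seq [E id]] :: [E c]] :: [E id]] :: [E id]]

8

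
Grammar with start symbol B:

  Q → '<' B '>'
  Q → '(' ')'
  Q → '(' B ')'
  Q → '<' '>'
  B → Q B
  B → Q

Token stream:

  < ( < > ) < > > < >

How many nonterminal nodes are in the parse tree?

10

[B [Q < [B [Q ( [B [Q < >]] )] [B [Q < >]]] >] [B [Q < >]]]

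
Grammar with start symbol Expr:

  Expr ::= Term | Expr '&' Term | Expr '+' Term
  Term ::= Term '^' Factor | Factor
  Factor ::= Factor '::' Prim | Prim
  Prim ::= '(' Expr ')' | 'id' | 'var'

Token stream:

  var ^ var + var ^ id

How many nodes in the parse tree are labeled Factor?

[Expr [Expr [Term [Term [Factor [Prim var]]] ^ [Factor [Prim var]]]] + [Term [Term [Factor [Prim var]]] ^ [Factor [Prim id]]]]

4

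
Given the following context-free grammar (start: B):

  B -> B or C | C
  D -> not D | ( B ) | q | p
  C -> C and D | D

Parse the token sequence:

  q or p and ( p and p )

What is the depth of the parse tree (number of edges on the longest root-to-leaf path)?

7

[B [B [C [D q]]] or [C [C [D p]] and [D ( [B [C [C [D p]] and [D p]]] )]]]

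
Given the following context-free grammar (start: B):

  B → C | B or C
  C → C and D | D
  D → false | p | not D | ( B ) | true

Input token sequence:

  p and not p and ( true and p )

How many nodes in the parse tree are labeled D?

[B [C [C [C [D p]] and [D not [D p]]] and [D ( [B [C [C [D true]] and [D p]]] )]]]

6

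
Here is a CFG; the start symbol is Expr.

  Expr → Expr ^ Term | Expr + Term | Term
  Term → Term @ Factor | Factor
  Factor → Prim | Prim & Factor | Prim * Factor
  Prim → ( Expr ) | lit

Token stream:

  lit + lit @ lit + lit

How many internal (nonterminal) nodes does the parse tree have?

15

[Expr [Expr [Expr [Term [Factor [Prim lit]]]] + [Term [Term [Factor [Prim lit]]] @ [Factor [Prim lit]]]] + [Term [Factor [Prim lit]]]]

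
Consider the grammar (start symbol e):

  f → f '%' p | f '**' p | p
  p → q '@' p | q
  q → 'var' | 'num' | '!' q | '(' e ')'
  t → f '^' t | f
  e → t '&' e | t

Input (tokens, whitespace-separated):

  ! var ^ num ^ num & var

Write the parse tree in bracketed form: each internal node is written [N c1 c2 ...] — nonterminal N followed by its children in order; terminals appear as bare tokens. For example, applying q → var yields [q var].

e
t & e
f ^ t & e
p ^ t & e
q ^ t & e
! q ^ t & e
! var ^ t & e
! var ^ f ^ t & e
! var ^ p ^ t & e
! var ^ q ^ t & e
! var ^ num ^ t & e
! var ^ num ^ f & e
! var ^ num ^ p & e
! var ^ num ^ q & e
! var ^ num ^ num & e
! var ^ num ^ num & t
! var ^ num ^ num & f
! var ^ num ^ num & p
! var ^ num ^ num & q
! var ^ num ^ num & var

[e [t [f [p [q ! [q var]]]] ^ [t [f [p [q num]]] ^ [t [f [p [q num]]]]]] & [e [t [f [p [q var]]]]]]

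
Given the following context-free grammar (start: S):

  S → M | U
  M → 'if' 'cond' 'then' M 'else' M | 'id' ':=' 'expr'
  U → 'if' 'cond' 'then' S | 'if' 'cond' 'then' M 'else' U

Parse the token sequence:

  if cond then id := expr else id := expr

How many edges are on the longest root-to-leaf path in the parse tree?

[S [M if cond then [M id := expr] else [M id := expr]]]

3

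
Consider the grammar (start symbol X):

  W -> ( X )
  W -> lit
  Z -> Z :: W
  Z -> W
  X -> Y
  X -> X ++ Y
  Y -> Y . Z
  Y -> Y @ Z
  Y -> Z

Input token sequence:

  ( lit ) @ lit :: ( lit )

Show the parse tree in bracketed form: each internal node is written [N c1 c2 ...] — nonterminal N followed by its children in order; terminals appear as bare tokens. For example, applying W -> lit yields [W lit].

[X [Y [Y [Z [W ( [X [Y [Z [W lit]]]] )]]] @ [Z [Z [W lit]] :: [W ( [X [Y [Z [W lit]]]] )]]]]

X
Y
Y @ Z
Z @ Z
W @ Z
( X ) @ Z
( Y ) @ Z
( Z ) @ Z
( W ) @ Z
( lit ) @ Z
( lit ) @ Z :: W
( lit ) @ W :: W
( lit ) @ lit :: W
( lit ) @ lit :: ( X )
( lit ) @ lit :: ( Y )
( lit ) @ lit :: ( Z )
( lit ) @ lit :: ( W )
( lit ) @ lit :: ( lit )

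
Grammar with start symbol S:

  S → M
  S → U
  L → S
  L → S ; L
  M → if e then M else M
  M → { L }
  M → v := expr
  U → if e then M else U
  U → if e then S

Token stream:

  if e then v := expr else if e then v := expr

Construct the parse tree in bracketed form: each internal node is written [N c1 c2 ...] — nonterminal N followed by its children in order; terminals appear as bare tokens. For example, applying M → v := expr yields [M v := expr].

S
U
if e then M else U
if e then v := expr else U
if e then v := expr else if e then S
if e then v := expr else if e then M
if e then v := expr else if e then v := expr

[S [U if e then [M v := expr] else [U if e then [S [M v := expr]]]]]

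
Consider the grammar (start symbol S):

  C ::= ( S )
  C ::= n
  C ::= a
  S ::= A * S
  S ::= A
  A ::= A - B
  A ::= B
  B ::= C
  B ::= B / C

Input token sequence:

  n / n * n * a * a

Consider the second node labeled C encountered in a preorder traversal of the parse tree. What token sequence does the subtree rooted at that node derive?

n

[S [A [B [B [C n]] / [C n]]] * [S [A [B [C n]]] * [S [A [B [C a]]] * [S [A [B [C a]]]]]]]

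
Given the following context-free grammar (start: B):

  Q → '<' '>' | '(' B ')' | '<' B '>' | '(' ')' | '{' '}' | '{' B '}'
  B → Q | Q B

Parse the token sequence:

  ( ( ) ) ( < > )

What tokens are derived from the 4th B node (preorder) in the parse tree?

[B [Q ( [B [Q ( )]] )] [B [Q ( [B [Q < >]] )]]]

< >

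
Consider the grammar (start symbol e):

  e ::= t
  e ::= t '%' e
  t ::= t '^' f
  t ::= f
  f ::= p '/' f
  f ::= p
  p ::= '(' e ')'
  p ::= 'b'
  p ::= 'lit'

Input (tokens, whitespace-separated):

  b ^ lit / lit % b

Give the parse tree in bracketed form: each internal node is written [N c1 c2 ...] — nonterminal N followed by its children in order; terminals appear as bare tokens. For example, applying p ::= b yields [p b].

e
t % e
t ^ f % e
f ^ f % e
p ^ f % e
b ^ f % e
b ^ p / f % e
b ^ lit / f % e
b ^ lit / p % e
b ^ lit / lit % e
b ^ lit / lit % t
b ^ lit / lit % f
b ^ lit / lit % p
b ^ lit / lit % b

[e [t [t [f [p b]]] ^ [f [p lit] / [f [p lit]]]] % [e [t [f [p b]]]]]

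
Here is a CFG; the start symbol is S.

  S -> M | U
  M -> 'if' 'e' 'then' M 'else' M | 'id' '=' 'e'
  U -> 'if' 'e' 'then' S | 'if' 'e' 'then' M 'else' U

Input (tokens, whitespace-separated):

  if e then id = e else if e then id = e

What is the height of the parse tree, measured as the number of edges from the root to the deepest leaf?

5

[S [U if e then [M id = e] else [U if e then [S [M id = e]]]]]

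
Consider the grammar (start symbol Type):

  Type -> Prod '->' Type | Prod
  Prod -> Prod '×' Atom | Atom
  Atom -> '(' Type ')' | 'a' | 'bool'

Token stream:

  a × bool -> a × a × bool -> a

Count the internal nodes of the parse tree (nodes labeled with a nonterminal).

15

[Type [Prod [Prod [Atom a]] × [Atom bool]] -> [Type [Prod [Prod [Prod [Atom a]] × [Atom a]] × [Atom bool]] -> [Type [Prod [Atom a]]]]]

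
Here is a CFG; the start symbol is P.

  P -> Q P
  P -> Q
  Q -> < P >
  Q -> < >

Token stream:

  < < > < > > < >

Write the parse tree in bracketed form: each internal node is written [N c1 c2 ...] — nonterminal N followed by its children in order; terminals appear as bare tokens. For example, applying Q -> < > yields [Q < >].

[P [Q < [P [Q < >] [P [Q < >]]] >] [P [Q < >]]]

P
Q P
< P > P
< Q P > P
< < > P > P
< < > Q > P
< < > < > > P
< < > < > > Q
< < > < > > < >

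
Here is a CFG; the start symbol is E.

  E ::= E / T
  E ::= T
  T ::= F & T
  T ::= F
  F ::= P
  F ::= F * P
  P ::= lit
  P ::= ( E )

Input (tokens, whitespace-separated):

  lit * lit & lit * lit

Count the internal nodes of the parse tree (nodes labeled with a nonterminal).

[E [T [F [F [P lit]] * [P lit]] & [T [F [F [P lit]] * [P lit]]]]]

11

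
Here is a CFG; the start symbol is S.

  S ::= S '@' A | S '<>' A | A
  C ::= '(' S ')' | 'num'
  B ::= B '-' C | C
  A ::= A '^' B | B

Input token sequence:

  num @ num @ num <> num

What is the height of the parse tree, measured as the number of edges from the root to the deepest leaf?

7

[S [S [S [S [A [B [C num]]]] @ [A [B [C num]]]] @ [A [B [C num]]]] <> [A [B [C num]]]]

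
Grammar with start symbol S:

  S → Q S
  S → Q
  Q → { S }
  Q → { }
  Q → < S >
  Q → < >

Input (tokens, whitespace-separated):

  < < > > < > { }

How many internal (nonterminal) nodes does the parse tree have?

8

[S [Q < [S [Q < >]] >] [S [Q < >] [S [Q { }]]]]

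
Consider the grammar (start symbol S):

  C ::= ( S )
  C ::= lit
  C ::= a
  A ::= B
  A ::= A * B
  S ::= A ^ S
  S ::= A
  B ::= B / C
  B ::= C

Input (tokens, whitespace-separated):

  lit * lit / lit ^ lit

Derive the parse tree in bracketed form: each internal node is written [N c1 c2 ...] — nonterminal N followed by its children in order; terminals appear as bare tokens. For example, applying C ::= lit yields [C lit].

S
A ^ S
A * B ^ S
B * B ^ S
C * B ^ S
lit * B ^ S
lit * B / C ^ S
lit * C / C ^ S
lit * lit / C ^ S
lit * lit / lit ^ S
lit * lit / lit ^ A
lit * lit / lit ^ B
lit * lit / lit ^ C
lit * lit / lit ^ lit

[S [A [A [B [C lit]]] * [B [B [C lit]] / [C lit]]] ^ [S [A [B [C lit]]]]]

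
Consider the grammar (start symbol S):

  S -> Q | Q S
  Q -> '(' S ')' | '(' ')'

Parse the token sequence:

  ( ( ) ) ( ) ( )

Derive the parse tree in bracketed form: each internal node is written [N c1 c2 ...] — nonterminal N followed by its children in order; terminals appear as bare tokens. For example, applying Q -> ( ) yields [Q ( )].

[S [Q ( [S [Q ( )]] )] [S [Q ( )] [S [Q ( )]]]]

S
Q S
( S ) S
( Q ) S
( ( ) ) S
( ( ) ) Q S
( ( ) ) ( ) S
( ( ) ) ( ) Q
( ( ) ) ( ) ( )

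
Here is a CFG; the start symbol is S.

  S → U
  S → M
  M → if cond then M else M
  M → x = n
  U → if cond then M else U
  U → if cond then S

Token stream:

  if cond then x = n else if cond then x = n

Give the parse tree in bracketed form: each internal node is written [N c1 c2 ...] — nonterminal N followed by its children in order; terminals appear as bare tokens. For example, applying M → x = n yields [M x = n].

[S [U if cond then [M x = n] else [U if cond then [S [M x = n]]]]]

S
U
if cond then M else U
if cond then x = n else U
if cond then x = n else if cond then S
if cond then x = n else if cond then M
if cond then x = n else if cond then x = n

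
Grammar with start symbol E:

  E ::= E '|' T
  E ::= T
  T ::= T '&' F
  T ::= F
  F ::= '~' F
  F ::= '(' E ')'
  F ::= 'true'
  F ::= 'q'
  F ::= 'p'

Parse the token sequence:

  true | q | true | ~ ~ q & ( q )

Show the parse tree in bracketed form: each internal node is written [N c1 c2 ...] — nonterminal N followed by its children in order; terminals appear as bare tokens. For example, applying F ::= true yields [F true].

E
E | T
E | T | T
E | T | T | T
T | T | T | T
F | T | T | T
true | T | T | T
true | F | T | T
true | q | T | T
true | q | F | T
true | q | true | T
true | q | true | T & F
true | q | true | F & F
true | q | true | ~ F & F
true | q | true | ~ ~ F & F
true | q | true | ~ ~ q & F
true | q | true | ~ ~ q & ( E )
true | q | true | ~ ~ q & ( T )
true | q | true | ~ ~ q & ( F )
true | q | true | ~ ~ q & ( q )

[E [E [E [E [T [F true]]] | [T [F q]]] | [T [F true]]] | [T [T [F ~ [F ~ [F q]]]] & [F ( [E [T [F q]]] )]]]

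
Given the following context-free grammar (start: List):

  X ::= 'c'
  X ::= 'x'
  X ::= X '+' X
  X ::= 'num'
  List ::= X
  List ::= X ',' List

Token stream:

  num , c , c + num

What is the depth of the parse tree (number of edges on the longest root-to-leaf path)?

5

[List [X num] , [List [X c] , [List [X [X c] + [X num]]]]]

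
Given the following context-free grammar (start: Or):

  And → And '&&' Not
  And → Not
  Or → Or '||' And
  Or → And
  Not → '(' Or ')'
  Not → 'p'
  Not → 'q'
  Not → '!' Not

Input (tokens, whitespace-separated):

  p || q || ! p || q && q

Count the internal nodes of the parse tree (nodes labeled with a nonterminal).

[Or [Or [Or [Or [And [Not p]]] || [And [Not q]]] || [And [Not ! [Not p]]]] || [And [And [Not q]] && [Not q]]]

15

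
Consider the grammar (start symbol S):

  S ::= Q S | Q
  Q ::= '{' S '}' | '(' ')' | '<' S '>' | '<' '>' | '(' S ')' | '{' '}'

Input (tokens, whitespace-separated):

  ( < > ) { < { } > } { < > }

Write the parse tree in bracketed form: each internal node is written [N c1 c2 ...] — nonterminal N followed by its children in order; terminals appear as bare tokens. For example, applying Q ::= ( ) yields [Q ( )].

[S [Q ( [S [Q < >]] )] [S [Q { [S [Q < [S [Q { }]] >]] }] [S [Q { [S [Q < >]] }]]]]

S
Q S
( S ) S
( Q ) S
( < > ) S
( < > ) Q S
( < > ) { S } S
( < > ) { Q } S
( < > ) { < S > } S
( < > ) { < Q > } S
( < > ) { < { } > } S
( < > ) { < { } > } Q
( < > ) { < { } > } { S }
( < > ) { < { } > } { Q }
( < > ) { < { } > } { < > }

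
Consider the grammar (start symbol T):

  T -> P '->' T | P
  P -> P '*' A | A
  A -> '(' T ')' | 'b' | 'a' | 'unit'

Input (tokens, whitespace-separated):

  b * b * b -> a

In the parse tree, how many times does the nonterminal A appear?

[T [P [P [P [A b]] * [A b]] * [A b]] -> [T [P [A a]]]]

4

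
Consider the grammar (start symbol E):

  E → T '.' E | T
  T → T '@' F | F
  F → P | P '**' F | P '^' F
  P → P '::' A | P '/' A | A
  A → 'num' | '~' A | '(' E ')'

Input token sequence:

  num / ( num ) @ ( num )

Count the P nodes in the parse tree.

5

[E [T [T [F [P [P [A num]] / [A ( [E [T [F [P [A num]]]]] )]]]] @ [F [P [A ( [E [T [F [P [A num]]]]] )]]]]]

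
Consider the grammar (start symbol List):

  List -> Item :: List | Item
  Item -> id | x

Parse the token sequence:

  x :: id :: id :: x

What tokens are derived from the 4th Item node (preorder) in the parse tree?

[List [Item x] :: [List [Item id] :: [List [Item id] :: [List [Item x]]]]]

x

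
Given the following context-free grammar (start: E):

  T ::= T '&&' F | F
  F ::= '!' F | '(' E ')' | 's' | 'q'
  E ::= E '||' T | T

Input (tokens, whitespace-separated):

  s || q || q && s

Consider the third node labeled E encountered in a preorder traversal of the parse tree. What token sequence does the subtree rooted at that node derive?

[E [E [E [T [F s]]] || [T [F q]]] || [T [T [F q]] && [F s]]]

s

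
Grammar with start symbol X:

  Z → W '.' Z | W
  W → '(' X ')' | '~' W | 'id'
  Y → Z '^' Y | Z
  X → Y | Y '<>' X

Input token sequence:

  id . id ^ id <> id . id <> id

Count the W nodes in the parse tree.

6

[X [Y [Z [W id] . [Z [W id]]] ^ [Y [Z [W id]]]] <> [X [Y [Z [W id] . [Z [W id]]]] <> [X [Y [Z [W id]]]]]]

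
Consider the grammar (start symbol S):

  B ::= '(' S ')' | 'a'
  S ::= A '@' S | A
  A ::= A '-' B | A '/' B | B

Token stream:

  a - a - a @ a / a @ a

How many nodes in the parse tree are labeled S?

[S [A [A [A [B a]] - [B a]] - [B a]] @ [S [A [A [B a]] / [B a]] @ [S [A [B a]]]]]

3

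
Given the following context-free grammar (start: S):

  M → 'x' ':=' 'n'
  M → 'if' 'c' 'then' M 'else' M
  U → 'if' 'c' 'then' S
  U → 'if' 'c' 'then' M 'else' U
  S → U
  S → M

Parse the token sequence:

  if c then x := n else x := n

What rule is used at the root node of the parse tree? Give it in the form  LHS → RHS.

S → M

[S [M if c then [M x := n] else [M x := n]]]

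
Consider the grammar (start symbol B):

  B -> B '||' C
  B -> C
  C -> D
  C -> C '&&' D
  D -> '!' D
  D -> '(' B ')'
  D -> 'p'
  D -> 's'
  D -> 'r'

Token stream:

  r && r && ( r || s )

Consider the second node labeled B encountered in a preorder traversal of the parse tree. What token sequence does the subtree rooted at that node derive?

r || s

[B [C [C [C [D r]] && [D r]] && [D ( [B [B [C [D r]]] || [C [D s]]] )]]]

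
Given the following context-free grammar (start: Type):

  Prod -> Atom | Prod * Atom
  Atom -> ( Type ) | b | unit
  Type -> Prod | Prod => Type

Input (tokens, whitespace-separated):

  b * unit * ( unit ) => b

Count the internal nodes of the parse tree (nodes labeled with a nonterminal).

[Type [Prod [Prod [Prod [Atom b]] * [Atom unit]] * [Atom ( [Type [Prod [Atom unit]]] )]] => [Type [Prod [Atom b]]]]

13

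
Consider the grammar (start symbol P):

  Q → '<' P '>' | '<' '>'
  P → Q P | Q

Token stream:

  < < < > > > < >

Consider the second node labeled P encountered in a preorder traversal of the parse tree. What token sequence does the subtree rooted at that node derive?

< < > >

[P [Q < [P [Q < [P [Q < >]] >]] >] [P [Q < >]]]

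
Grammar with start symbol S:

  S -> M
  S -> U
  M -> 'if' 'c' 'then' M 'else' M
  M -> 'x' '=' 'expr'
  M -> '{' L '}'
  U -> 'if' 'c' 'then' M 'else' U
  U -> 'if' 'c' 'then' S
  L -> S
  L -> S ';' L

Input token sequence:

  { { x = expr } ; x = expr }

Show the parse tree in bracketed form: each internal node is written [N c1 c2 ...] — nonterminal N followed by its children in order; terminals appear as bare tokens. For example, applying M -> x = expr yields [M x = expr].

S
M
{ L }
{ S ; L }
{ M ; L }
{ { L } ; L }
{ { S } ; L }
{ { M } ; L }
{ { x = expr } ; L }
{ { x = expr } ; S }
{ { x = expr } ; M }
{ { x = expr } ; x = expr }

[S [M { [L [S [M { [L [S [M x = expr]]] }]] ; [L [S [M x = expr]]]] }]]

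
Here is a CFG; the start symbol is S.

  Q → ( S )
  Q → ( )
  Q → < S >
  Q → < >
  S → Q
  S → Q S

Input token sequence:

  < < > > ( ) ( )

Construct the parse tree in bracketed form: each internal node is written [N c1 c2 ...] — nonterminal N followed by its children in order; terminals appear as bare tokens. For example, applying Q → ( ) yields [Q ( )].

[S [Q < [S [Q < >]] >] [S [Q ( )] [S [Q ( )]]]]

S
Q S
< S > S
< Q > S
< < > > S
< < > > Q S
< < > > ( ) S
< < > > ( ) Q
< < > > ( ) ( )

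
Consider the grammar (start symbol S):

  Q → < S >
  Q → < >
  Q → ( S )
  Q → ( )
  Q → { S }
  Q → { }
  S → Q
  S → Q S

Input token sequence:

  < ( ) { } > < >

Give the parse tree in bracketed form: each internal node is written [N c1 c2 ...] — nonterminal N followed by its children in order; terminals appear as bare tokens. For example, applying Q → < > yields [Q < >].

[S [Q < [S [Q ( )] [S [Q { }]]] >] [S [Q < >]]]

S
Q S
< S > S
< Q S > S
< ( ) S > S
< ( ) Q > S
< ( ) { } > S
< ( ) { } > Q
< ( ) { } > < >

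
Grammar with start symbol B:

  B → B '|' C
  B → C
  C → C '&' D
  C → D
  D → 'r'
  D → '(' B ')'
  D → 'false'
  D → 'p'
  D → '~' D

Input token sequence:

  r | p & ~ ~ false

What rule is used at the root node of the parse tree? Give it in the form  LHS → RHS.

[B [B [C [D r]]] | [C [C [D p]] & [D ~ [D ~ [D false]]]]]

B → B '|' C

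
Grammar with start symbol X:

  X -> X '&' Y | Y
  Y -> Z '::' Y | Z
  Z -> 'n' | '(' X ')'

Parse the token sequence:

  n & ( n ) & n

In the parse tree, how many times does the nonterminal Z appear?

[X [X [X [Y [Z n]]] & [Y [Z ( [X [Y [Z n]]] )]]] & [Y [Z n]]]

4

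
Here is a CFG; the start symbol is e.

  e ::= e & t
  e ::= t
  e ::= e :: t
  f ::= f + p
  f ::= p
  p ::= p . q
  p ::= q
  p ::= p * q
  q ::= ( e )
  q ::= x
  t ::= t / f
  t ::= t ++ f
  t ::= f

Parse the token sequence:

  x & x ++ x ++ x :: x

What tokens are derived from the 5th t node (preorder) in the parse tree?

x

[e [e [e [t [f [p [q x]]]]] & [t [t [t [f [p [q x]]]] ++ [f [p [q x]]]] ++ [f [p [q x]]]]] :: [t [f [p [q x]]]]]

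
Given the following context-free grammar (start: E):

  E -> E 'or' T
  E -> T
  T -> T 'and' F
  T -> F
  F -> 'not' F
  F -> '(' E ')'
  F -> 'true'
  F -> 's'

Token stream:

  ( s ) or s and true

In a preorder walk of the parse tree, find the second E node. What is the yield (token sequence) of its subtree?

[E [E [T [F ( [E [T [F s]]] )]]] or [T [T [F s]] and [F true]]]

( s )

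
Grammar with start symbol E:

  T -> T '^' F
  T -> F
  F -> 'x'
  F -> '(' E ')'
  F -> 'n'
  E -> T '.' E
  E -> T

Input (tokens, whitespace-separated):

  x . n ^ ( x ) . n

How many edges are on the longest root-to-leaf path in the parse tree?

[E [T [F x]] . [E [T [T [F n]] ^ [F ( [E [T [F x]]] )]] . [E [T [F n]]]]]

7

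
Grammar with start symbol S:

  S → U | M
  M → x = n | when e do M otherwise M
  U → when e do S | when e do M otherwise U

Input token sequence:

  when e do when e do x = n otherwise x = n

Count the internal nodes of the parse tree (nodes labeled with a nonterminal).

6

[S [U when e do [S [M when e do [M x = n] otherwise [M x = n]]]]]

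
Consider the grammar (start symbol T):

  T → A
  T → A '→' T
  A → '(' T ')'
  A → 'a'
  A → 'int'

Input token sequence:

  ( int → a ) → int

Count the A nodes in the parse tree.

[T [A ( [T [A int] → [T [A a]]] )] → [T [A int]]]

4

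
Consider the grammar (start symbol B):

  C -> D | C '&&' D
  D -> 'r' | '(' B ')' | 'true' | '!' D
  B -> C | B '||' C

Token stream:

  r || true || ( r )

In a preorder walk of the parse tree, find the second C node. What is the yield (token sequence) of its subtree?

[B [B [B [C [D r]]] || [C [D true]]] || [C [D ( [B [C [D r]]] )]]]

true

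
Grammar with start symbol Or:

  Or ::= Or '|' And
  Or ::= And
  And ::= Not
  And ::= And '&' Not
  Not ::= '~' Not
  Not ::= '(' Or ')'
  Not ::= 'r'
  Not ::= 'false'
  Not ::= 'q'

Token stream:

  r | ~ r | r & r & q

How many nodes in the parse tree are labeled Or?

[Or [Or [Or [And [Not r]]] | [And [Not ~ [Not r]]]] | [And [And [And [Not r]] & [Not r]] & [Not q]]]

3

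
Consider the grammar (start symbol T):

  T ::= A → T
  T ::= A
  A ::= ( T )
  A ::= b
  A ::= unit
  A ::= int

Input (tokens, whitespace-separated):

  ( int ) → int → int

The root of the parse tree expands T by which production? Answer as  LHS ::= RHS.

[T [A ( [T [A int]] )] → [T [A int] → [T [A int]]]]

T ::= A → T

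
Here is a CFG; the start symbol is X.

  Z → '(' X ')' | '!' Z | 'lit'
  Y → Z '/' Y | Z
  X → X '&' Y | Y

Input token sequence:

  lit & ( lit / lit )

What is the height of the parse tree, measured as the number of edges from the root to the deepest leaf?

7

[X [X [Y [Z lit]]] & [Y [Z ( [X [Y [Z lit] / [Y [Z lit]]]] )]]]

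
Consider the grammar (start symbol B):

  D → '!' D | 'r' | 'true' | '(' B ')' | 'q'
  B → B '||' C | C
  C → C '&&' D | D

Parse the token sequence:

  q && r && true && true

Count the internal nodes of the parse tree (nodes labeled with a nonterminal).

9

[B [C [C [C [C [D q]] && [D r]] && [D true]] && [D true]]]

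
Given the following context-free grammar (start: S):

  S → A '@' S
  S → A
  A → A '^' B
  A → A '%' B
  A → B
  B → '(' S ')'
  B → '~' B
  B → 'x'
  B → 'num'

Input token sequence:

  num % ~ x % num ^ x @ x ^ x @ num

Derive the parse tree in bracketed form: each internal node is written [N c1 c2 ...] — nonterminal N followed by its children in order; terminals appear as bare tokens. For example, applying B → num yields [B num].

S
A @ S
A ^ B @ S
A % B ^ B @ S
A % B % B ^ B @ S
B % B % B ^ B @ S
num % B % B ^ B @ S
num % ~ B % B ^ B @ S
num % ~ x % B ^ B @ S
num % ~ x % num ^ B @ S
num % ~ x % num ^ x @ S
num % ~ x % num ^ x @ A @ S
num % ~ x % num ^ x @ A ^ B @ S
num % ~ x % num ^ x @ B ^ B @ S
num % ~ x % num ^ x @ x ^ B @ S
num % ~ x % num ^ x @ x ^ x @ S
num % ~ x % num ^ x @ x ^ x @ A
num % ~ x % num ^ x @ x ^ x @ B
num % ~ x % num ^ x @ x ^ x @ num

[S [A [A [A [A [B num]] % [B ~ [B x]]] % [B num]] ^ [B x]] @ [S [A [A [B x]] ^ [B x]] @ [S [A [B num]]]]]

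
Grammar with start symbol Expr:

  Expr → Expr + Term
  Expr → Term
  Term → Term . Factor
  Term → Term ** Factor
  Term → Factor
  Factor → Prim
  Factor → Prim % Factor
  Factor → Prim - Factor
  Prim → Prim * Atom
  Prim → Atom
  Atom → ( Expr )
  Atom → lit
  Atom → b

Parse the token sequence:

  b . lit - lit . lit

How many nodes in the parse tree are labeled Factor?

4

[Expr [Term [Term [Term [Factor [Prim [Atom b]]]] . [Factor [Prim [Atom lit]] - [Factor [Prim [Atom lit]]]]] . [Factor [Prim [Atom lit]]]]]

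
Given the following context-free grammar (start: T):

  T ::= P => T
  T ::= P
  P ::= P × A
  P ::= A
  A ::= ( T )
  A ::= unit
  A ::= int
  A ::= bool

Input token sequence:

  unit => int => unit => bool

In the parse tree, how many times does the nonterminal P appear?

4

[T [P [A unit]] => [T [P [A int]] => [T [P [A unit]] => [T [P [A bool]]]]]]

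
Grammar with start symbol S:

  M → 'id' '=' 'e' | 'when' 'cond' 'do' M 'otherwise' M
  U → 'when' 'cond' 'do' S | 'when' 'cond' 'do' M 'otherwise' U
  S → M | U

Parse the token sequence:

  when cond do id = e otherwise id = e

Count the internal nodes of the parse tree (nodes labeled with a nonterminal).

4

[S [M when cond do [M id = e] otherwise [M id = e]]]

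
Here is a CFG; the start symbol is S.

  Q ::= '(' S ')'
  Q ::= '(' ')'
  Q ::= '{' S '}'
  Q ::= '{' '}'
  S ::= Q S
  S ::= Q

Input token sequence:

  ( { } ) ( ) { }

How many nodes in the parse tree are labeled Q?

[S [Q ( [S [Q { }]] )] [S [Q ( )] [S [Q { }]]]]

4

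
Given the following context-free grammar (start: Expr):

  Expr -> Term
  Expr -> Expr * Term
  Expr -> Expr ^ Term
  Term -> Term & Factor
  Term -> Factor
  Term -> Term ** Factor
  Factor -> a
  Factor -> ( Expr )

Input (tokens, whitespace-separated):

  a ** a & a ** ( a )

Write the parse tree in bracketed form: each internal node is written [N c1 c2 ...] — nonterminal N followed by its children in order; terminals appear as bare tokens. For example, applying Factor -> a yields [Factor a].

[Expr [Term [Term [Term [Term [Factor a]] ** [Factor a]] & [Factor a]] ** [Factor ( [Expr [Term [Factor a]]] )]]]

Expr
Term
Term ** Factor
Term & Factor ** Factor
Term ** Factor & Factor ** Factor
Factor ** Factor & Factor ** Factor
a ** Factor & Factor ** Factor
a ** a & Factor ** Factor
a ** a & a ** Factor
a ** a & a ** ( Expr )
a ** a & a ** ( Term )
a ** a & a ** ( Factor )
a ** a & a ** ( a )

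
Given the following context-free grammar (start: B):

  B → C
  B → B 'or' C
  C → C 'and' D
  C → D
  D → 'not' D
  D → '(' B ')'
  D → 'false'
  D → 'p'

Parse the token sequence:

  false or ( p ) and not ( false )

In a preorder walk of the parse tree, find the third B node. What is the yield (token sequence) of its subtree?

p

[B [B [C [D false]]] or [C [C [D ( [B [C [D p]]] )]] and [D not [D ( [B [C [D false]]] )]]]]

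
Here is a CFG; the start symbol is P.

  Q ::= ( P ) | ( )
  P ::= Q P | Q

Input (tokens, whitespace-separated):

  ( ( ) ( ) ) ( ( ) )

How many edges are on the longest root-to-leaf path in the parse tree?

5

[P [Q ( [P [Q ( )] [P [Q ( )]]] )] [P [Q ( [P [Q ( )]] )]]]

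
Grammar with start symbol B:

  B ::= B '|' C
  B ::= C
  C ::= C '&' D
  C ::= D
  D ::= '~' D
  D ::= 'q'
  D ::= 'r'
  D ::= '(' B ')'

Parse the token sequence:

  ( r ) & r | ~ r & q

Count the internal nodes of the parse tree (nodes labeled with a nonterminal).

14

[B [B [C [C [D ( [B [C [D r]]] )]] & [D r]]] | [C [C [D ~ [D r]]] & [D q]]]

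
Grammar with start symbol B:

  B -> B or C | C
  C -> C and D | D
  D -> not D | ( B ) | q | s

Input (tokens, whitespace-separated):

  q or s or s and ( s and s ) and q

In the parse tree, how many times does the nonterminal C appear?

[B [B [B [C [D q]]] or [C [D s]]] or [C [C [C [D s]] and [D ( [B [C [C [D s]] and [D s]]] )]] and [D q]]]

7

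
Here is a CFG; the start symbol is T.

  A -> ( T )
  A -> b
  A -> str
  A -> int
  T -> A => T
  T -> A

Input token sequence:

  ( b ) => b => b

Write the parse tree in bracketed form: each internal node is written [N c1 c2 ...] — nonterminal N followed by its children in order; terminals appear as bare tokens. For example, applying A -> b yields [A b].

[T [A ( [T [A b]] )] => [T [A b] => [T [A b]]]]

T
A => T
( T ) => T
( A ) => T
( b ) => T
( b ) => A => T
( b ) => b => T
( b ) => b => A
( b ) => b => b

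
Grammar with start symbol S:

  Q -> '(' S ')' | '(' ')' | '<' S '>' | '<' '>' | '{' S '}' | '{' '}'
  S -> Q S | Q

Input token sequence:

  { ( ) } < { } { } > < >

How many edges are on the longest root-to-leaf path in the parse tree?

6

[S [Q { [S [Q ( )]] }] [S [Q < [S [Q { }] [S [Q { }]]] >] [S [Q < >]]]]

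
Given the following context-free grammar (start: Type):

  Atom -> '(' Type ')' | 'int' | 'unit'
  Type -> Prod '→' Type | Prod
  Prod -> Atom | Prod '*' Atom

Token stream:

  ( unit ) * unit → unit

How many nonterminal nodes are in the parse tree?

11

[Type [Prod [Prod [Atom ( [Type [Prod [Atom unit]]] )]] * [Atom unit]] → [Type [Prod [Atom unit]]]]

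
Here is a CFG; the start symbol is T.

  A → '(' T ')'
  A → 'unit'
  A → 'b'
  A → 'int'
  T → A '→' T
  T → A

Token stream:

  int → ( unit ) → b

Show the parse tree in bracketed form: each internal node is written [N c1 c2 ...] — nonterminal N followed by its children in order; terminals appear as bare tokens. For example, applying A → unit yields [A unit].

[T [A int] → [T [A ( [T [A unit]] )] → [T [A b]]]]

T
A → T
int → T
int → A → T
int → ( T ) → T
int → ( A ) → T
int → ( unit ) → T
int → ( unit ) → A
int → ( unit ) → b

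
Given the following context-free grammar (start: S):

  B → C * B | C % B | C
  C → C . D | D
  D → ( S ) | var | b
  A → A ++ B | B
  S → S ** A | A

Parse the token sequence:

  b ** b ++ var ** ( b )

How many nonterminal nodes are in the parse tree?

24

[S [S [S [A [B [C [D b]]]]] ** [A [A [B [C [D b]]]] ++ [B [C [D var]]]]] ** [A [B [C [D ( [S [A [B [C [D b]]]]] )]]]]]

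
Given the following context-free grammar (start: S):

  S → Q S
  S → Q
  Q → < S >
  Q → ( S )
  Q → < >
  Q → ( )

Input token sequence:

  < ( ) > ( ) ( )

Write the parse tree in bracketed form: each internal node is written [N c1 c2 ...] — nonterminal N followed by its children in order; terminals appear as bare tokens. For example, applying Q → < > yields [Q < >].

S
Q S
< S > S
< Q > S
< ( ) > S
< ( ) > Q S
< ( ) > ( ) S
< ( ) > ( ) Q
< ( ) > ( ) ( )

[S [Q < [S [Q ( )]] >] [S [Q ( )] [S [Q ( )]]]]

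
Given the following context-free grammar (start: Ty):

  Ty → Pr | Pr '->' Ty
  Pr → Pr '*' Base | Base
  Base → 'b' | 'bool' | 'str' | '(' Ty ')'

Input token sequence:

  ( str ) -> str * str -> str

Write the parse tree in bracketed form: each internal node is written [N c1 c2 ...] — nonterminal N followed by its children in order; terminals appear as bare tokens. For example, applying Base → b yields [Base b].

Ty
Pr -> Ty
Base -> Ty
( Ty ) -> Ty
( Pr ) -> Ty
( Base ) -> Ty
( str ) -> Ty
( str ) -> Pr -> Ty
( str ) -> Pr * Base -> Ty
( str ) -> Base * Base -> Ty
( str ) -> str * Base -> Ty
( str ) -> str * str -> Ty
( str ) -> str * str -> Pr
( str ) -> str * str -> Base
( str ) -> str * str -> str

[Ty [Pr [Base ( [Ty [Pr [Base str]]] )]] -> [Ty [Pr [Pr [Base str]] * [Base str]] -> [Ty [Pr [Base str]]]]]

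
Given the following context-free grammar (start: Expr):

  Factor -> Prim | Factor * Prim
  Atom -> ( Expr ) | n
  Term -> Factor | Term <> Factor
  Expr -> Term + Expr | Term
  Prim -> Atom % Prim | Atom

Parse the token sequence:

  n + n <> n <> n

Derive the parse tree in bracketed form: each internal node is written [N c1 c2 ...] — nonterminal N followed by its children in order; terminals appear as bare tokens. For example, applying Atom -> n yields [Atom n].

[Expr [Term [Factor [Prim [Atom n]]]] + [Expr [Term [Term [Term [Factor [Prim [Atom n]]]] <> [Factor [Prim [Atom n]]]] <> [Factor [Prim [Atom n]]]]]]

Expr
Term + Expr
Factor + Expr
Prim + Expr
Atom + Expr
n + Expr
n + Term
n + Term <> Factor
n + Term <> Factor <> Factor
n + Factor <> Factor <> Factor
n + Prim <> Factor <> Factor
n + Atom <> Factor <> Factor
n + n <> Factor <> Factor
n + n <> Prim <> Factor
n + n <> Atom <> Factor
n + n <> n <> Factor
n + n <> n <> Prim
n + n <> n <> Atom
n + n <> n <> n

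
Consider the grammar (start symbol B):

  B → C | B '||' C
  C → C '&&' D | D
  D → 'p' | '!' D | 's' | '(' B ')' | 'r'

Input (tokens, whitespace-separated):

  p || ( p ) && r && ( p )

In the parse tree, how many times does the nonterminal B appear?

4

[B [B [C [D p]]] || [C [C [C [D ( [B [C [D p]]] )]] && [D r]] && [D ( [B [C [D p]]] )]]]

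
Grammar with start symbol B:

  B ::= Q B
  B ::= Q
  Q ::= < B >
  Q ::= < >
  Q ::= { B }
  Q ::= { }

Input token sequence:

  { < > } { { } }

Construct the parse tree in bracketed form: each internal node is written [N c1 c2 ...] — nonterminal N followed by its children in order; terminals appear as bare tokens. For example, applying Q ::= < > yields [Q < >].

[B [Q { [B [Q < >]] }] [B [Q { [B [Q { }]] }]]]

B
Q B
{ B } B
{ Q } B
{ < > } B
{ < > } Q
{ < > } { B }
{ < > } { Q }
{ < > } { { } }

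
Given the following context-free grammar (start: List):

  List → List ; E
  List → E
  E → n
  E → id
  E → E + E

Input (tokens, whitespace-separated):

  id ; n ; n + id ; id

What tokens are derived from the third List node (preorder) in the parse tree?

id ; n

[List [List [List [List [E id]] ; [E n]] ; [E [E n] + [E id]]] ; [E id]]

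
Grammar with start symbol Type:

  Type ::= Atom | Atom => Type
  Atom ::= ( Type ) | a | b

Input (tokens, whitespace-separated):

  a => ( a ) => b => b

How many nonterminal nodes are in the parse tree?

[Type [Atom a] => [Type [Atom ( [Type [Atom a]] )] => [Type [Atom b] => [Type [Atom b]]]]]

10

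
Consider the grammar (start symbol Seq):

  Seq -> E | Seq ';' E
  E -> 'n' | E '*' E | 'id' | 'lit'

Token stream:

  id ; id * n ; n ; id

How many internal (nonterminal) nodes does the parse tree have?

[Seq [Seq [Seq [Seq [E id]] ; [E [E id] * [E n]]] ; [E n]] ; [E id]]

10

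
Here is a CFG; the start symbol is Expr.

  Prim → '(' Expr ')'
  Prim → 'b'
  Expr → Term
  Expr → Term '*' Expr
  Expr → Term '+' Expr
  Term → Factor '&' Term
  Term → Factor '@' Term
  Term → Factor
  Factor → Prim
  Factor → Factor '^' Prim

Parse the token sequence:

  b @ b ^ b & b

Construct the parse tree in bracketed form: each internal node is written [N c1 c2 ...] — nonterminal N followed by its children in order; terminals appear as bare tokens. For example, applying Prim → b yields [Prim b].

Expr
Term
Factor @ Term
Prim @ Term
b @ Term
b @ Factor & Term
b @ Factor ^ Prim & Term
b @ Prim ^ Prim & Term
b @ b ^ Prim & Term
b @ b ^ b & Term
b @ b ^ b & Factor
b @ b ^ b & Prim
b @ b ^ b & b

[Expr [Term [Factor [Prim b]] @ [Term [Factor [Factor [Prim b]] ^ [Prim b]] & [Term [Factor [Prim b]]]]]]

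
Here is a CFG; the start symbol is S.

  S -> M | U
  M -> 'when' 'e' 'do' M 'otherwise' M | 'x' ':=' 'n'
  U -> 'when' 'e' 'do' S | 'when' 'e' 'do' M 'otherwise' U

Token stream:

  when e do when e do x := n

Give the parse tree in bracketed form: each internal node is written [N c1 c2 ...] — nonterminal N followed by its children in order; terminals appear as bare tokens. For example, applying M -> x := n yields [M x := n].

S
U
when e do S
when e do U
when e do when e do S
when e do when e do M
when e do when e do x := n

[S [U when e do [S [U when e do [S [M x := n]]]]]]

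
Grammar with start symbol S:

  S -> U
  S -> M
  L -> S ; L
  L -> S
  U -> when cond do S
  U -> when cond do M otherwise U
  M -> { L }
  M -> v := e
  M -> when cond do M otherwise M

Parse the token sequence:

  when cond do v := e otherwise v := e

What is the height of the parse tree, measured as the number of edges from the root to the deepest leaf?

[S [M when cond do [M v := e] otherwise [M v := e]]]

3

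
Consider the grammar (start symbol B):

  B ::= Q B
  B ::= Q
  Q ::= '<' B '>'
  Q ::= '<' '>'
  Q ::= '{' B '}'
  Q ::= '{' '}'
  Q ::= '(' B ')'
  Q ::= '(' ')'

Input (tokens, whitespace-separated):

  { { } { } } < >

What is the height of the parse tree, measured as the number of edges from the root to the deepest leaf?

[B [Q { [B [Q { }] [B [Q { }]]] }] [B [Q < >]]]

5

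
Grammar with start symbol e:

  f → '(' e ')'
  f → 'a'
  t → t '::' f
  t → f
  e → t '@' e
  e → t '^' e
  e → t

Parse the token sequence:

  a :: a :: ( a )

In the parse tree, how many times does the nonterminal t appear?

4

[e [t [t [t [f a]] :: [f a]] :: [f ( [e [t [f a]]] )]]]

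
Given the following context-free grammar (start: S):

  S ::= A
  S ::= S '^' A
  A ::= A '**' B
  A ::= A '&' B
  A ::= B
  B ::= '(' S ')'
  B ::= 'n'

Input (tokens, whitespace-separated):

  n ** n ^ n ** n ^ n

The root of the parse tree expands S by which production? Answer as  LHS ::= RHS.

S ::= S '^' A

[S [S [S [A [A [B n]] ** [B n]]] ^ [A [A [B n]] ** [B n]]] ^ [A [B n]]]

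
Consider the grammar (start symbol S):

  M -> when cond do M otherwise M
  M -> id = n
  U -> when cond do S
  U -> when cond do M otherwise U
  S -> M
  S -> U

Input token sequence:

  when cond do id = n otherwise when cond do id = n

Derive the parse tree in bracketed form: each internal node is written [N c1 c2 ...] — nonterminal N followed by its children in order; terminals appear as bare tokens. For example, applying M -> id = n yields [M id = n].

[S [U when cond do [M id = n] otherwise [U when cond do [S [M id = n]]]]]

S
U
when cond do M otherwise U
when cond do id = n otherwise U
when cond do id = n otherwise when cond do S
when cond do id = n otherwise when cond do M
when cond do id = n otherwise when cond do id = n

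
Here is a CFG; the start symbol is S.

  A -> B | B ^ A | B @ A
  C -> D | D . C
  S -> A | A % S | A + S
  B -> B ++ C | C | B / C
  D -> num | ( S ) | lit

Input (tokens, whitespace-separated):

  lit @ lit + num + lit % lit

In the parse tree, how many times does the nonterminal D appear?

5

[S [A [B [C [D lit]]] @ [A [B [C [D lit]]]]] + [S [A [B [C [D num]]]] + [S [A [B [C [D lit]]]] % [S [A [B [C [D lit]]]]]]]]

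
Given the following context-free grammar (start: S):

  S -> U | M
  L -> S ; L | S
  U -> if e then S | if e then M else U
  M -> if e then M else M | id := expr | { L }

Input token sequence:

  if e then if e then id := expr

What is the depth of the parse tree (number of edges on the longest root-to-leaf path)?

6

[S [U if e then [S [U if e then [S [M id := expr]]]]]]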